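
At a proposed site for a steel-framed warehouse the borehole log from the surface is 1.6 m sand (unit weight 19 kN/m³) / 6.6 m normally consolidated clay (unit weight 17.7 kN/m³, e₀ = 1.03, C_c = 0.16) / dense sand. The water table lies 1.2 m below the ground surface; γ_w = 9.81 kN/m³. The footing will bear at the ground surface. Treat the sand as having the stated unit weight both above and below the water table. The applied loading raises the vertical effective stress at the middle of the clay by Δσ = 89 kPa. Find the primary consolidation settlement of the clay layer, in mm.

S_c ≈ 224 mm

Mid-depth of clay below the ground surface: z = 1.6 + 6.6/2 = 4.9 m.
Total vertical stress at mid-clay: σ_v = 19×1.6 + 17.7×3.3 = 88.81 kPa.
Pore pressure: u = 9.81×(4.9 − 1.2) = 36.297 kPa.
Initial effective stress: σ'_0 = σ_v − u = 88.81 − 36.297 = 52.513 kPa.
Final effective stress: σ'_f = σ'_0 + Δσ = 52.513 + 89 = 141.51 kPa.
Normally consolidated clay, so the full stress increment lies on the virgin compression line:
S_c = C_c·H/(1+e₀)·log₁₀(σ'_f/σ'_0) = 0.16×6.6/(1+1.03)×log₁₀(141.51/52.513)
    = 0.5202 × 0.43052 = 0.224 m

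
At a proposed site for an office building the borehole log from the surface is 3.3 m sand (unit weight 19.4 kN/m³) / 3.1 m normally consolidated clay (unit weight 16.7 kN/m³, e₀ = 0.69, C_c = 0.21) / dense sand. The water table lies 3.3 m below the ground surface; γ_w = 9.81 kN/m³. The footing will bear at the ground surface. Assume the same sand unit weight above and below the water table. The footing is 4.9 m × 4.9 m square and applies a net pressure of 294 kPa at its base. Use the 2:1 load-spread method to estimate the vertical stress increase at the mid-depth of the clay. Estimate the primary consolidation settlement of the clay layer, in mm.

S_c ≈ 115 mm

Mid-depth of clay below the ground surface: z = 3.3 + 3.1/2 = 4.85 m.
Total vertical stress at mid-clay: σ_v = 19.4×3.3 + 16.7×1.55 = 89.905 kPa.
Pore pressure: u = 9.81×(4.85 − 3.3) = 15.206 kPa.
Initial effective stress: σ'_0 = σ_v − u = 89.905 − 15.206 = 74.699 kPa.
Stress increase at mid-clay by the 2:1 spreading method:
Δσ = qBL/((B+z)(L+z)) = 294×4.9×4.9/((4.9+4.85)(4.9+4.85)) = 74.256 kPa
Final effective stress: σ'_f = σ'_0 + Δσ = 74.699 + 74.256 = 148.95 kPa.
Normally consolidated clay, so the full stress increment lies on the virgin compression line:
S_c = C_c·H/(1+e₀)·log₁₀(σ'_f/σ'_0) = 0.21×3.1/(1+0.69)×log₁₀(148.95/74.699)
    = 0.38521 × 0.29973 = 0.1155 m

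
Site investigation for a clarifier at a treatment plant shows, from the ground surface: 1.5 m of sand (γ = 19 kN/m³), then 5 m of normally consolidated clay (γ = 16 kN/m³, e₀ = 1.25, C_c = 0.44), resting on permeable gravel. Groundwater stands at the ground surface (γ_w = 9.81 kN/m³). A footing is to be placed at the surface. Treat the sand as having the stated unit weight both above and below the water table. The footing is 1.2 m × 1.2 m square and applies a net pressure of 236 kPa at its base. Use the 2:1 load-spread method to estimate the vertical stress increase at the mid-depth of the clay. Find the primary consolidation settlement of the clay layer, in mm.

Mid-depth of clay below the ground surface: z = 1.5 + 5/2 = 4 m.
Total vertical stress at mid-clay: σ_v = 19×1.5 + 16×2.5 = 68.5 kPa.
Pore pressure: u = 9.81×(4 − 0) = 39.24 kPa.
Initial effective stress: σ'_0 = σ_v − u = 68.5 − 39.24 = 29.26 kPa.
Stress increase at mid-clay by the 2:1 spreading method:
Δσ = qBL/((B+z)(L+z)) = 236×1.2×1.2/((1.2+4)(1.2+4)) = 12.568 kPa
Final effective stress: σ'_f = σ'_0 + Δσ = 29.26 + 12.568 = 41.828 kPa.
Normally consolidated clay, so the full stress increment lies on the virgin compression line:
S_c = C_c·H/(1+e₀)·log₁₀(σ'_f/σ'_0) = 0.44×5/(1+1.25)×log₁₀(41.828/29.26)
    = 0.97778 × 0.15519 = 0.1517 m

S_c ≈ 152 mm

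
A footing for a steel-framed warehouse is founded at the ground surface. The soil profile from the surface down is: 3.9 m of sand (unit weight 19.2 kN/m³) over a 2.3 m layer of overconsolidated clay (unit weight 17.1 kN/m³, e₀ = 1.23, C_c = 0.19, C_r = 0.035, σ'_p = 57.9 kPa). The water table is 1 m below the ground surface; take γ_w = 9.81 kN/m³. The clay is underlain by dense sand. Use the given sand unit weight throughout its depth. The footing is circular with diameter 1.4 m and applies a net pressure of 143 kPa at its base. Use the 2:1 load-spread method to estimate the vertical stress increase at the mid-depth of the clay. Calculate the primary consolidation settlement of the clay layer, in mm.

Mid-depth of clay below the ground surface: z = 3.9 + 2.3/2 = 5.05 m.
Total vertical stress at mid-clay: σ_v = 19.2×3.9 + 17.1×1.15 = 94.545 kPa.
Pore pressure: u = 9.81×(5.05 − 1) = 39.73 kPa.
Initial effective stress: σ'_0 = σ_v − u = 94.545 − 39.73 = 54.815 kPa.
Stress increase at mid-clay by the 2:1 spreading method:
Δσ ≈ qD²/(D+z)² = 143×1.4²/(1.4+5.05)² = 6.7371 kPa
Final effective stress: σ'_f = 54.815 + 6.7371 = 61.552 kPa.
σ'_f = 61.552 > σ'_p = 57.9 kPa, so the stress path crosses the preconsolidation pressure — recompression up to σ'_p, then virgin compression beyond:
S_c = H/(1+e₀)·[C_r·log₁₀(σ'_p/σ'_0) + C_c·log₁₀(σ'_f/σ'_p)]
    = 2.3/2.23 × [0.035×log₁₀(57.9/54.815) + 0.19×log₁₀(61.552/57.9)]
    = 1.0314 × [0.00083227 + 0.0050471] = 0.006064 m

S_c ≈ 6.06 mm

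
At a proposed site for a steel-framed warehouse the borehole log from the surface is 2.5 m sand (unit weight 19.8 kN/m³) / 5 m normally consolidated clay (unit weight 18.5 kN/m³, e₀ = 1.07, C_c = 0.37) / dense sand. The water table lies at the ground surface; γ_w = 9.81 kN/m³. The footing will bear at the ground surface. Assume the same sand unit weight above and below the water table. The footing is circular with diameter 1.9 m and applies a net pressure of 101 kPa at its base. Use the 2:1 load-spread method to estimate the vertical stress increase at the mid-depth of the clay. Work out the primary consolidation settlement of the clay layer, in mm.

S_c ≈ 58.9 mm

Mid-depth of clay below the ground surface: z = 2.5 + 5/2 = 5 m.
Total vertical stress at mid-clay: σ_v = 19.8×2.5 + 18.5×2.5 = 95.75 kPa.
Pore pressure: u = 9.81×(5 − 0) = 49.05 kPa.
Initial effective stress: σ'_0 = σ_v − u = 95.75 − 49.05 = 46.7 kPa.
Stress increase at mid-clay by the 2:1 spreading method:
Δσ ≈ qD²/(D+z)² = 101×1.9²/(1.9+5)² = 7.6583 kPa
Final effective stress: σ'_f = σ'_0 + Δσ = 46.7 + 7.6583 = 54.358 kPa.
Normally consolidated clay, so the full stress increment lies on the virgin compression line:
S_c = C_c·H/(1+e₀)·log₁₀(σ'_f/σ'_0) = 0.37×5/(1+1.07)×log₁₀(54.358/46.7)
    = 0.89372 × 0.065947 = 0.05894 m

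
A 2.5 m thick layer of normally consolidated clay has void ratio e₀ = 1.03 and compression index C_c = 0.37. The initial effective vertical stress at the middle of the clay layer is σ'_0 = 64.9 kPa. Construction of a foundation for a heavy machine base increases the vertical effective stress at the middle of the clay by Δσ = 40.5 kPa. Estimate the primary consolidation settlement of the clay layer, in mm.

S_c ≈ 96 mm

Final effective stress: σ'_f = σ'_0 + Δσ = 64.9 + 40.5 = 105.4 kPa.
Normally consolidated clay, so the full stress increment lies on the virgin compression line:
S_c = C_c·H/(1+e₀)·log₁₀(σ'_f/σ'_0) = 0.37×2.5/(1+1.03)×log₁₀(105.4/64.9)
    = 0.45567 × 0.2106 = 0.09596 m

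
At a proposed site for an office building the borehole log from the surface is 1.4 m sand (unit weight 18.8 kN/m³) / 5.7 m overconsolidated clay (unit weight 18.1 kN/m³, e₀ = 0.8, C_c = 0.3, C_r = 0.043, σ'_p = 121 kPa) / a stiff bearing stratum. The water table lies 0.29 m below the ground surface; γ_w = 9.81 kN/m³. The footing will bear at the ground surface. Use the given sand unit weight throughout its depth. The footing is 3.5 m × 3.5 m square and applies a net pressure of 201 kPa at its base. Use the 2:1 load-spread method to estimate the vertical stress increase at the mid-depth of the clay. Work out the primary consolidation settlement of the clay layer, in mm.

Mid-depth of clay below the ground surface: z = 1.4 + 5.7/2 = 4.25 m.
Total vertical stress at mid-clay: σ_v = 18.8×1.4 + 18.1×2.85 = 77.905 kPa.
Pore pressure: u = 9.81×(4.25 − 0.29) = 38.848 kPa.
Initial effective stress: σ'_0 = σ_v − u = 77.905 − 38.848 = 39.057 kPa.
Stress increase at mid-clay by the 2:1 spreading method:
Δσ = qBL/((B+z)(L+z)) = 201×3.5×3.5/((3.5+4.25)(3.5+4.25)) = 40.995 kPa
Final effective stress: σ'_f = 39.057 + 40.995 = 80.052 kPa.
σ'_f = 80.052 ≤ σ'_p = 121 kPa, so the clay remains overconsolidated and only the recompression index applies:
S_c = C_r·H/(1+e₀)·log₁₀(σ'_f/σ'_0) = 0.043×5.7/1.8×log₁₀(80.052/39.057)
    = 0.13617 × 0.31167 = 0.04244 m

S_c ≈ 42.4 mm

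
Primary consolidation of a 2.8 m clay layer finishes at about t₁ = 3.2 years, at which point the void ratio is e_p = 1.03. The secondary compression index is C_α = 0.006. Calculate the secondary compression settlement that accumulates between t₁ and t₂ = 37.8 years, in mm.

S_s ≈ 8.87 mm

Secondary compression: S_s = C_α·H/(1+e_p)·log₁₀(t₂/t₁)
S_s = 0.006×2.8/(1+1.03)×log₁₀(37.8/3.2)
    = 0.008276 × 1.072 = 0.008875 m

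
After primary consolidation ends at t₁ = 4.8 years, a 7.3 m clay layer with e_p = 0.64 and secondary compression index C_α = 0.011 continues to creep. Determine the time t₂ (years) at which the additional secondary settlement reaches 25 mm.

t₂ ≈ 15.6 years

S_s = C_α·H/(1+e_p)·log₁₀(t₂/t₁) ⇒ log₁₀(t₂/t₁) = S_s·(1+e_p)/(C_α·H).
log₁₀(t₂/t₁) = 0.025 × (1+0.64) / (0.011×7.3) = 0.5106
t₂ = t₁ × 10^0.5106 = 4.8 × 3.24 = 15.55 years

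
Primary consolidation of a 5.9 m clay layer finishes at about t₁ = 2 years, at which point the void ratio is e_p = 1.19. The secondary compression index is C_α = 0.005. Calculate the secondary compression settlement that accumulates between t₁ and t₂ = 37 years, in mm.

Secondary compression: S_s = C_α·H/(1+e_p)·log₁₀(t₂/t₁)
S_s = 0.005×5.9/(1+1.19)×log₁₀(37/2)
    = 0.01347 × 1.267 = 0.01707 m

S_s ≈ 17.1 mm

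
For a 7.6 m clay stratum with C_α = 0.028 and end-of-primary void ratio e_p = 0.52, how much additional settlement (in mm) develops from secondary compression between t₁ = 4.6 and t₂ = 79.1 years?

S_s ≈ 173 mm

Secondary compression: S_s = C_α·H/(1+e_p)·log₁₀(t₂/t₁)
S_s = 0.028×7.6/(1+0.52)×log₁₀(79.1/4.6)
    = 0.14 × 1.235 = 0.173 m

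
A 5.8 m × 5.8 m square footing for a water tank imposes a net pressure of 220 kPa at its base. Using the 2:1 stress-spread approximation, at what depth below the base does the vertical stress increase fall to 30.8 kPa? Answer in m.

2:1 spreading — at depth z the loaded area has grown by z in each plan dimension:
qB²/(B+z)² = Δσ_z ⇒ z = B(√(q/Δσ_z) − 1) = 5.8×(√(220/30.8) − 1) = 9.701 m

z ≈ 9.7 m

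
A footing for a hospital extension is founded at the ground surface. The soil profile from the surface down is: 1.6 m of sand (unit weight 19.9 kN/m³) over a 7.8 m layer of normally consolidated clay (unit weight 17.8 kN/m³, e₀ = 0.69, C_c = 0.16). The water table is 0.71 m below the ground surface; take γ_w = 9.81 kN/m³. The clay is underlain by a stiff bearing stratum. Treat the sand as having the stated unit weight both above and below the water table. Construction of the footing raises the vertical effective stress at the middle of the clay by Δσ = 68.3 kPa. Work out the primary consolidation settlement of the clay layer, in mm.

Mid-depth of clay below the ground surface: z = 1.6 + 7.8/2 = 5.5 m.
Total vertical stress at mid-clay: σ_v = 19.9×1.6 + 17.8×3.9 = 101.26 kPa.
Pore pressure: u = 9.81×(5.5 − 0.71) = 46.99 kPa.
Initial effective stress: σ'_0 = σ_v − u = 101.26 − 46.99 = 54.27 kPa.
Final effective stress: σ'_f = σ'_0 + Δσ = 54.27 + 68.3 = 122.57 kPa.
Normally consolidated clay, so the full stress increment lies on the virgin compression line:
S_c = C_c·H/(1+e₀)·log₁₀(σ'_f/σ'_0) = 0.16×7.8/(1+0.69)×log₁₀(122.57/54.27)
    = 0.73846 × 0.35382 = 0.2613 m

S_c ≈ 261 mm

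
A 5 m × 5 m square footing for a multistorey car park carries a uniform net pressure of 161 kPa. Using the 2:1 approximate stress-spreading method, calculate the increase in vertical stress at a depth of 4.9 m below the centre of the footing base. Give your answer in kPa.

By the 2:1 method the load spreads at 1 horizontal : 2 vertical, so at depth z the loaded area has grown by z in each plan dimension:
Δσ = qBL/((B+z)(L+z)) = 161×5×5/((5+4.9)(5+4.9)) = 41.067 kPa

Δσ_z ≈ 41.1 kPa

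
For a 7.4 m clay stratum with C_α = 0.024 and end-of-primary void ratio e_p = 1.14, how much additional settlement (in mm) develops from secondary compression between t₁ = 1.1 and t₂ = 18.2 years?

Secondary compression: S_s = C_α·H/(1+e_p)·log₁₀(t₂/t₁)
S_s = 0.024×7.4/(1+1.14)×log₁₀(18.2/1.1)
    = 0.08299 × 1.219 = 0.1011 m

S_s ≈ 101 mm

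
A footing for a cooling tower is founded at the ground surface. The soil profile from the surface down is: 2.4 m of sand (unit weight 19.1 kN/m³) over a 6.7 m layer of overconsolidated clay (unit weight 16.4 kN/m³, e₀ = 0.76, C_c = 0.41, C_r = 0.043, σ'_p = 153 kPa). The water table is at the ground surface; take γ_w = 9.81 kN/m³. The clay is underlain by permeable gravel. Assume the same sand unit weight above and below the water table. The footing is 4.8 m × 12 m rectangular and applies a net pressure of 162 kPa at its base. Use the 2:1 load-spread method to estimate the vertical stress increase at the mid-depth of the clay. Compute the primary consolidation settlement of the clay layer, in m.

Mid-depth of clay below the ground surface: z = 2.4 + 6.7/2 = 5.75 m.
Total vertical stress at mid-clay: σ_v = 19.1×2.4 + 16.4×3.35 = 100.78 kPa.
Pore pressure: u = 9.81×(5.75 − 0) = 56.408 kPa.
Initial effective stress: σ'_0 = σ_v − u = 100.78 − 56.408 = 44.372 kPa.
Stress increase at mid-clay by the 2:1 spreading method:
Δσ = qBL/((B+z)(L+z)) = 162×4.8×12/((4.8+5.75)(12+5.75)) = 49.83 kPa
Final effective stress: σ'_f = 44.372 + 49.83 = 94.202 kPa.
σ'_f = 94.202 ≤ σ'_p = 153 kPa, so the clay remains overconsolidated and only the recompression index applies:
S_c = C_r·H/(1+e₀)·log₁₀(σ'_f/σ'_0) = 0.043×6.7/1.76×log₁₀(94.202/44.372)
    = 0.16369 × 0.32695 = 0.05352 m

S_c ≈ 0.0535 m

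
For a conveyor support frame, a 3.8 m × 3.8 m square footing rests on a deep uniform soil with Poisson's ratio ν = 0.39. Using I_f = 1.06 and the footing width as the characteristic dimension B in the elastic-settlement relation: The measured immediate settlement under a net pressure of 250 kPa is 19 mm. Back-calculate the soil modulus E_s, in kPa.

E_s ≈ 44900 kPa

S_e = q·B·(1−ν²)/E_s · I_f  ⇒  E_s = q·B·(1−ν²)·I_f / S_e.
E_s = 250 × 3.8 × 0.8479 × 1.06 / 0.019 = 44940 kPa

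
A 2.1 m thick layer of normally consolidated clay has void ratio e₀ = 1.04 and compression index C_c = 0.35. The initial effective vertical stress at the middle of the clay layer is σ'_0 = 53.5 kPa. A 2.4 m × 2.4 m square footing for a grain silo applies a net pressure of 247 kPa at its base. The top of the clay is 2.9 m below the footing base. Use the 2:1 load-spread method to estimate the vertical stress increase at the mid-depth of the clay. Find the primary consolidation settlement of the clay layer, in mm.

S_c ≈ 79.3 mm

Mid-depth of clay below the footing base: z = 2.9 + 2.1/2 = 3.95 m.
Stress increase at mid-clay by the 2:1 spreading method:
Δσ = qBL/((B+z)(L+z)) = 247×2.4×2.4/((2.4+3.95)(2.4+3.95)) = 35.284 kPa
Final effective stress: σ'_f = σ'_0 + Δσ = 53.5 + 35.284 = 88.784 kPa.
Normally consolidated clay, so the full stress increment lies on the virgin compression line:
S_c = C_c·H/(1+e₀)·log₁₀(σ'_f/σ'_0) = 0.35×2.1/(1+1.04)×log₁₀(88.784/53.5)
    = 0.36029 × 0.21998 = 0.07926 m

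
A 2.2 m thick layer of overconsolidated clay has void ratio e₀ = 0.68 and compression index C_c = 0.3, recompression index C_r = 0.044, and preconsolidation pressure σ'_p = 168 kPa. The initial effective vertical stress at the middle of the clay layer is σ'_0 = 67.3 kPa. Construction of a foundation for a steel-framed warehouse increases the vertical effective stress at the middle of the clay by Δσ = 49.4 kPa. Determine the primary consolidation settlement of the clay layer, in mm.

Final effective stress: σ'_f = 67.3 + 49.4 = 116.7 kPa.
σ'_f = 116.7 ≤ σ'_p = 168 kPa, so the clay remains overconsolidated and only the recompression index applies:
S_c = C_r·H/(1+e₀)·log₁₀(σ'_f/σ'_0) = 0.044×2.2/1.68×log₁₀(116.7/67.3)
    = 0.057618 × 0.23906 = 0.01377 m

S_c ≈ 13.8 mm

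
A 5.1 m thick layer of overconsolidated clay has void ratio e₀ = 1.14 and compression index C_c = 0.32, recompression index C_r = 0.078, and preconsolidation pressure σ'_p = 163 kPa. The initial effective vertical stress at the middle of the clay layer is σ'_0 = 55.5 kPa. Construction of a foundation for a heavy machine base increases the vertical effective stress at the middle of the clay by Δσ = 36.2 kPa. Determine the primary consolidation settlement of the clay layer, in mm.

Final effective stress: σ'_f = 55.5 + 36.2 = 91.7 kPa.
σ'_f = 91.7 ≤ σ'_p = 163 kPa, so the clay remains overconsolidated and only the recompression index applies:
S_c = C_r·H/(1+e₀)·log₁₀(σ'_f/σ'_0) = 0.078×5.1/2.14×log₁₀(91.7/55.5)
    = 0.18589 × 0.21808 = 0.04054 m

S_c ≈ 40.5 mm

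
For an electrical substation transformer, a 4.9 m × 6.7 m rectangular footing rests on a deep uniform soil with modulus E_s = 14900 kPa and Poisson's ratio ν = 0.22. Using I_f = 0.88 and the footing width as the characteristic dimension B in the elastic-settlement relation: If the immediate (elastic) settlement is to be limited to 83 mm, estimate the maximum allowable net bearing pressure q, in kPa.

S_e = q·B·(1−ν²)/E_s · I_f  ⇒  q = S_e·E_s / (B·(1−ν²)·I_f).
q = 0.083 × 14900 / (4.9 × 0.9516 × 0.88) = 301.4 kPa

q ≈ 301 kPa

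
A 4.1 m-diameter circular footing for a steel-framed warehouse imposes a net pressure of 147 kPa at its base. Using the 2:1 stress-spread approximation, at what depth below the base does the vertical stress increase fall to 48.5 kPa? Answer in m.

z ≈ 3.04 m

2:1 spreading — at depth z the loaded area has grown by z in each plan dimension:
qD²/(D+z)² = Δσ_z ⇒ z = D(√(q/Δσ_z) − 1) = 4.1×(√(147/48.5) − 1) = 3.038 m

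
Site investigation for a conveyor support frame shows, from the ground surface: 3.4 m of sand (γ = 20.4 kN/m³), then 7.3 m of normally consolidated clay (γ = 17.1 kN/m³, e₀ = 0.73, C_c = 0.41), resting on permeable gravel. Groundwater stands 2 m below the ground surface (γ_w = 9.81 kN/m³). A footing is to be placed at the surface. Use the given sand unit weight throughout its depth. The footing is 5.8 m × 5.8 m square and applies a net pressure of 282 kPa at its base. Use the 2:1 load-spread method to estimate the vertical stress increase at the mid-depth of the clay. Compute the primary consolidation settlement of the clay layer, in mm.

Mid-depth of clay below the ground surface: z = 3.4 + 7.3/2 = 7.05 m.
Total vertical stress at mid-clay: σ_v = 20.4×3.4 + 17.1×3.65 = 131.78 kPa.
Pore pressure: u = 9.81×(7.05 − 2) = 49.541 kPa.
Initial effective stress: σ'_0 = σ_v − u = 131.78 − 49.541 = 82.239 kPa.
Stress increase at mid-clay by the 2:1 spreading method:
Δσ = qBL/((B+z)(L+z)) = 282×5.8×5.8/((5.8+7.05)(5.8+7.05)) = 57.451 kPa
Final effective stress: σ'_f = σ'_0 + Δσ = 82.239 + 57.451 = 139.69 kPa.
Normally consolidated clay, so the full stress increment lies on the virgin compression line:
S_c = C_c·H/(1+e₀)·log₁₀(σ'_f/σ'_0) = 0.41×7.3/(1+0.73)×log₁₀(139.69/82.239)
    = 1.7301 × 0.23009 = 0.3981 m

S_c ≈ 398 mm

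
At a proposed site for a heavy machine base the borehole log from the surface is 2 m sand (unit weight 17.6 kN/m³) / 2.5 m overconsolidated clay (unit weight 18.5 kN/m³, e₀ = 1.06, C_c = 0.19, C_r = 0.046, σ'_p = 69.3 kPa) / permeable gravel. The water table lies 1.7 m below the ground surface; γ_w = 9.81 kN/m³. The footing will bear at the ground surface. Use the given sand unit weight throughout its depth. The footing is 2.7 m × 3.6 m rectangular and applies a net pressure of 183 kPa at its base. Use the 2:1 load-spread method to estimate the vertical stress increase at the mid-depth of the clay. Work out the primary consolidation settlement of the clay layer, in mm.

Mid-depth of clay below the ground surface: z = 2 + 2.5/2 = 3.25 m.
Total vertical stress at mid-clay: σ_v = 17.6×2 + 18.5×1.25 = 58.325 kPa.
Pore pressure: u = 9.81×(3.25 − 1.7) = 15.206 kPa.
Initial effective stress: σ'_0 = σ_v − u = 58.325 − 15.206 = 43.119 kPa.
Stress increase at mid-clay by the 2:1 spreading method:
Δσ = qBL/((B+z)(L+z)) = 183×2.7×3.6/((2.7+3.25)(3.6+3.25)) = 43.643 kPa
Final effective stress: σ'_f = 43.119 + 43.643 = 86.762 kPa.
σ'_f = 86.762 > σ'_p = 69.3 kPa, so the stress path crosses the preconsolidation pressure — recompression up to σ'_p, then virgin compression beyond:
S_c = H/(1+e₀)·[C_r·log₁₀(σ'_p/σ'_0) + C_c·log₁₀(σ'_f/σ'_p)]
    = 2.5/2.06 × [0.046×log₁₀(69.3/43.119) + 0.19×log₁₀(86.762/69.3)]
    = 1.2136 × [0.009479 + 0.018543] = 0.03401 m

S_c ≈ 34 mm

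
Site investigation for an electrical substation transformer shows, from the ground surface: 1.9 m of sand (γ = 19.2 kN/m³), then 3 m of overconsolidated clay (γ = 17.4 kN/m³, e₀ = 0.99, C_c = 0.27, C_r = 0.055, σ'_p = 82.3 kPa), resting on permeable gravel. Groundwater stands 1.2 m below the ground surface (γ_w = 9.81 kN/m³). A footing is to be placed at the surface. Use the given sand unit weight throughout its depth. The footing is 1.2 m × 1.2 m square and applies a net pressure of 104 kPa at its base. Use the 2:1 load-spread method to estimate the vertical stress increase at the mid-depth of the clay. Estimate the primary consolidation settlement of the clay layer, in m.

Mid-depth of clay below the ground surface: z = 1.9 + 3/2 = 3.4 m.
Total vertical stress at mid-clay: σ_v = 19.2×1.9 + 17.4×1.5 = 62.58 kPa.
Pore pressure: u = 9.81×(3.4 − 1.2) = 21.582 kPa.
Initial effective stress: σ'_0 = σ_v − u = 62.58 − 21.582 = 40.998 kPa.
Stress increase at mid-clay by the 2:1 spreading method:
Δσ = qBL/((B+z)(L+z)) = 104×1.2×1.2/((1.2+3.4)(1.2+3.4)) = 7.0775 kPa
Final effective stress: σ'_f = 40.998 + 7.0775 = 48.075 kPa.
σ'_f = 48.075 ≤ σ'_p = 82.3 kPa, so the clay remains overconsolidated and only the recompression index applies:
S_c = C_r·H/(1+e₀)·log₁₀(σ'_f/σ'_0) = 0.055×3/1.99×log₁₀(48.075/40.998)
    = 0.082913 × 0.069157 = 0.005734 m

S_c ≈ 0.00573 m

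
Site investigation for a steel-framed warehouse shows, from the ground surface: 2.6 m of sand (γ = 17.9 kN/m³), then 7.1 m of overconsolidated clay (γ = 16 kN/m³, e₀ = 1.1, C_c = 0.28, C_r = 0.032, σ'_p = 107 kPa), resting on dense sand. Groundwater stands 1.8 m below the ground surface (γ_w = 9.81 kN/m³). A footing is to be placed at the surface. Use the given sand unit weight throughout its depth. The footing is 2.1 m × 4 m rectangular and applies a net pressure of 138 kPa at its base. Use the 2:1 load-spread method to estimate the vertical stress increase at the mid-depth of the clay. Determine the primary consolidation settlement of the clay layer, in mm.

S_c ≈ 9.66 mm

Mid-depth of clay below the ground surface: z = 2.6 + 7.1/2 = 6.15 m.
Total vertical stress at mid-clay: σ_v = 17.9×2.6 + 16×3.55 = 103.34 kPa.
Pore pressure: u = 9.81×(6.15 − 1.8) = 42.673 kPa.
Initial effective stress: σ'_0 = σ_v − u = 103.34 − 42.673 = 60.667 kPa.
Stress increase at mid-clay by the 2:1 spreading method:
Δσ = qBL/((B+z)(L+z)) = 138×2.1×4/((2.1+6.15)(4+6.15)) = 13.843 kPa
Final effective stress: σ'_f = 60.667 + 13.843 = 74.51 kPa.
σ'_f = 74.51 ≤ σ'_p = 107 kPa, so the clay remains overconsolidated and only the recompression index applies:
S_c = C_r·H/(1+e₀)·log₁₀(σ'_f/σ'_0) = 0.032×7.1/2.1×log₁₀(74.51/60.667)
    = 0.10819 × 0.089262 = 0.009657 m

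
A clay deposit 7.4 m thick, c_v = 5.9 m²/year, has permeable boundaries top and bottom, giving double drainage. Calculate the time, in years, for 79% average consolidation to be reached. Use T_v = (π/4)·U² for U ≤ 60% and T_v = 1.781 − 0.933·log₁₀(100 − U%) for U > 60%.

t ≈ 1.27 years

Drainage path length: H_d = H/2 = 3.7 m (double drainage).
U > 60%: T_v = 1.781 − 0.933·log₁₀(100 − 79) = 0.54737.
t = T_v·H_d²/c_v = 0.54737×3.7²/5.9 = 1.27 years.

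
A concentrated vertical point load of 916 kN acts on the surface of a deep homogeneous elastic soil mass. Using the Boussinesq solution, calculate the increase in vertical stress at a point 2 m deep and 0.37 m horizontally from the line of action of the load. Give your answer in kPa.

Δσ_z ≈ 101 kPa

Boussinesq vertical stress below a point load on an elastic half-space:
Δσ_z = 3P/(2πz²) · [1 + (r/z)²]^(−5/2)
r/z = 0.37/2 = 0.185; [1+(r/z)²]^(−5/2) = 0.91931.
Δσ_z = 3×916/(2π×2²) × 0.91931 = 109.34 × 0.91931 = 100.5 kPa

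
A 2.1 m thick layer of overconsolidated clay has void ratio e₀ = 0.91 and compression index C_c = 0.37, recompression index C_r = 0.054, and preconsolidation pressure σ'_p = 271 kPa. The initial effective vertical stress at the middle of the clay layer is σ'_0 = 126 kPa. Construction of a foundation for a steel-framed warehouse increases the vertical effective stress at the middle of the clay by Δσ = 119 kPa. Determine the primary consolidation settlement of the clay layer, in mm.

Final effective stress: σ'_f = 126 + 119 = 245 kPa.
σ'_f = 245 ≤ σ'_p = 271 kPa, so the clay remains overconsolidated and only the recompression index applies:
S_c = C_r·H/(1+e₀)·log₁₀(σ'_f/σ'_0) = 0.054×2.1/1.91×log₁₀(245/126)
    = 0.059373 × 0.2888 = 0.01715 m

S_c ≈ 17.1 mm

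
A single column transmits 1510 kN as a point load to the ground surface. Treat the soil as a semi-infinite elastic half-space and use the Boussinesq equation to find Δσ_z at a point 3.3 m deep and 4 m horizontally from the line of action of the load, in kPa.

Δσ_z ≈ 6.91 kPa

Boussinesq vertical stress below a point load on an elastic half-space:
Δσ_z = 3P/(2πz²) · [1 + (r/z)²]^(−5/2)
r/z = 4/3.3 = 1.2121; [1+(r/z)²]^(−5/2) = 0.10437.
Δσ_z = 3×1510/(2π×3.3²) × 0.10437 = 66.205 × 0.10437 = 6.91 kPa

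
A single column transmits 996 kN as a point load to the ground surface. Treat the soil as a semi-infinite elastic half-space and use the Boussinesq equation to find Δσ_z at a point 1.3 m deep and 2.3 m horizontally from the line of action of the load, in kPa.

Boussinesq vertical stress below a point load on an elastic half-space:
Δσ_z = 3P/(2πz²) · [1 + (r/z)²]^(−5/2)
r/z = 2.3/1.3 = 1.7692; [1+(r/z)²]^(−5/2) = 0.028846.
Δσ_z = 3×996/(2π×1.3²) × 0.028846 = 281.39 × 0.028846 = 8.117 kPa

Δσ_z ≈ 8.12 kPa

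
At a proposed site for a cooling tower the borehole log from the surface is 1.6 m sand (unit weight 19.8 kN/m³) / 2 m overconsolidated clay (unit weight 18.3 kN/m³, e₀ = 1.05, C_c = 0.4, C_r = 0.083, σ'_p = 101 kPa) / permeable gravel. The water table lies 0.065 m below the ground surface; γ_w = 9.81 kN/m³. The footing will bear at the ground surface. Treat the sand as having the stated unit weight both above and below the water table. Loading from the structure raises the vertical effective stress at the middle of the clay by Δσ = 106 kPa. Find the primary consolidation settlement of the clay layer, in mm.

S_c ≈ 93.2 mm

Mid-depth of clay below the ground surface: z = 1.6 + 2/2 = 2.6 m.
Total vertical stress at mid-clay: σ_v = 19.8×1.6 + 18.3×1 = 49.98 kPa.
Pore pressure: u = 9.81×(2.6 − 0.065) = 24.868 kPa.
Initial effective stress: σ'_0 = σ_v − u = 49.98 − 24.868 = 25.112 kPa.
Final effective stress: σ'_f = 25.112 + 106 = 131.11 kPa.
σ'_f = 131.11 > σ'_p = 101 kPa, so the stress path crosses the preconsolidation pressure — recompression up to σ'_p, then virgin compression beyond:
S_c = H/(1+e₀)·[C_r·log₁₀(σ'_p/σ'_0) + C_c·log₁₀(σ'_f/σ'_p)]
    = 2/2.05 × [0.083×log₁₀(101/25.112) + 0.4×log₁₀(131.11/101)]
    = 0.97561 × [0.050169 + 0.045326] = 0.09317 m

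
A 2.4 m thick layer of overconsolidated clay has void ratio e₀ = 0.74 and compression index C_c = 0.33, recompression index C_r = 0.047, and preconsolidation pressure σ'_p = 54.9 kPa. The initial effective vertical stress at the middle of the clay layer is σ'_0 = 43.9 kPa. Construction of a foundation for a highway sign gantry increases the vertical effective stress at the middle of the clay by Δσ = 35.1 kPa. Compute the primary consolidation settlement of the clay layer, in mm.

S_c ≈ 78.2 mm

Final effective stress: σ'_f = 43.9 + 35.1 = 79 kPa.
σ'_f = 79 > σ'_p = 54.9 kPa, so the stress path crosses the preconsolidation pressure — recompression up to σ'_p, then virgin compression beyond:
S_c = H/(1+e₀)·[C_r·log₁₀(σ'_p/σ'_0) + C_c·log₁₀(σ'_f/σ'_p)]
    = 2.4/1.74 × [0.047×log₁₀(54.9/43.9) + 0.33×log₁₀(79/54.9)]
    = 1.3793 × [0.0045641 + 0.052158] = 0.07824 m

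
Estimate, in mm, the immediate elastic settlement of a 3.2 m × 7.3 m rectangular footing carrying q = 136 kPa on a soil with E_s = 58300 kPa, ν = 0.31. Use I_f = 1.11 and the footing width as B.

S_e ≈ 7.49 mm

Immediate (elastic) settlement: S_e = q·B·(1−ν²)/E_s · I_f.
S_e = 136 × 3.2 × (1 − 0.31²) / 58300 × 1.11
    = 136 × 3.2 × 0.9039 / 58300 × 1.11
    = 0.00749 m = 7.49 mm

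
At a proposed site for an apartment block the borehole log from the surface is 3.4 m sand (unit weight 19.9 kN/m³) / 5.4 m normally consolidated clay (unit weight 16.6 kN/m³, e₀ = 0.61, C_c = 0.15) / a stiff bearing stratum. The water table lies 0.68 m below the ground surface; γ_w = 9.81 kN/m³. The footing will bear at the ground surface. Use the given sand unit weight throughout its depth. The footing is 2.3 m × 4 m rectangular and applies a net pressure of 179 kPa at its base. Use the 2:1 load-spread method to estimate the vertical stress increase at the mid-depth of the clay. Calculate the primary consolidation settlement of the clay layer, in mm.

S_c ≈ 61.9 mm

Mid-depth of clay below the ground surface: z = 3.4 + 5.4/2 = 6.1 m.
Total vertical stress at mid-clay: σ_v = 19.9×3.4 + 16.6×2.7 = 112.48 kPa.
Pore pressure: u = 9.81×(6.1 − 0.68) = 53.17 kPa.
Initial effective stress: σ'_0 = σ_v − u = 112.48 − 53.17 = 59.31 kPa.
Stress increase at mid-clay by the 2:1 spreading method:
Δσ = qBL/((B+z)(L+z)) = 179×2.3×4/((2.3+6.1)(4+6.1)) = 19.411 kPa
Final effective stress: σ'_f = σ'_0 + Δσ = 59.31 + 19.411 = 78.721 kPa.
Normally consolidated clay, so the full stress increment lies on the virgin compression line:
S_c = C_c·H/(1+e₀)·log₁₀(σ'_f/σ'_0) = 0.15×5.4/(1+0.61)×log₁₀(78.721/59.31)
    = 0.50311 × 0.12296 = 0.06186 m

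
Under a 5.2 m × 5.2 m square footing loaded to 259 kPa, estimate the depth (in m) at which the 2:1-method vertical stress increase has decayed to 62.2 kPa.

z ≈ 5.41 m

2:1 spreading — at depth z the loaded area has grown by z in each plan dimension:
qB²/(B+z)² = Δσ_z ⇒ z = B(√(q/Δσ_z) − 1) = 5.2×(√(259/62.2) − 1) = 5.411 m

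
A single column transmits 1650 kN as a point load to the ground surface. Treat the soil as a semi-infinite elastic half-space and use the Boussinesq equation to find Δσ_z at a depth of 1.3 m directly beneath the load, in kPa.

Δσ_z ≈ 466 kPa

Boussinesq vertical stress below a point load on an elastic half-space:
Δσ_z = 3P/(2πz²) · [1 + (r/z)²]^(−5/2)
r/z = 0/1.3 = 0; [1+(r/z)²]^(−5/2) = 1.
Δσ_z = 3×1650/(2π×1.3²) × 1 = 466.16 × 1 = 466.2 kPa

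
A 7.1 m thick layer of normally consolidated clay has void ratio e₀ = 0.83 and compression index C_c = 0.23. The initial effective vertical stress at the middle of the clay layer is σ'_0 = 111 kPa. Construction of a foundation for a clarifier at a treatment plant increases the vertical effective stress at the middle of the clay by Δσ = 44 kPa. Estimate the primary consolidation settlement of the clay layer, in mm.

Final effective stress: σ'_f = σ'_0 + Δσ = 111 + 44 = 155 kPa.
Normally consolidated clay, so the full stress increment lies on the virgin compression line:
S_c = C_c·H/(1+e₀)·log₁₀(σ'_f/σ'_0) = 0.23×7.1/(1+0.83)×log₁₀(155/111)
    = 0.89235 × 0.14501 = 0.1294 m

S_c ≈ 129 mm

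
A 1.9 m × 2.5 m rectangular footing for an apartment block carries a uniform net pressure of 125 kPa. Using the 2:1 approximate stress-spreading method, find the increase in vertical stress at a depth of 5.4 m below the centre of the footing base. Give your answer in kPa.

Δσ_z ≈ 10.3 kPa

By the 2:1 method the load spreads at 1 horizontal : 2 vertical, so at depth z the loaded area has grown by z in each plan dimension:
Δσ = qBL/((B+z)(L+z)) = 125×1.9×2.5/((1.9+5.4)(2.5+5.4)) = 10.296 kPa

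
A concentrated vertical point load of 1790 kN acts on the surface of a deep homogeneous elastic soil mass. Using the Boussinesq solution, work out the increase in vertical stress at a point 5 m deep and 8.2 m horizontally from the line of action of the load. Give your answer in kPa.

Δσ_z ≈ 1.31 kPa

Boussinesq vertical stress below a point load on an elastic half-space:
Δσ_z = 3P/(2πz²) · [1 + (r/z)²]^(−5/2)
r/z = 8.2/5 = 1.64; [1+(r/z)²]^(−5/2) = 0.038243.
Δσ_z = 3×1790/(2π×5²) × 0.038243 = 34.186 × 0.038243 = 1.307 kPa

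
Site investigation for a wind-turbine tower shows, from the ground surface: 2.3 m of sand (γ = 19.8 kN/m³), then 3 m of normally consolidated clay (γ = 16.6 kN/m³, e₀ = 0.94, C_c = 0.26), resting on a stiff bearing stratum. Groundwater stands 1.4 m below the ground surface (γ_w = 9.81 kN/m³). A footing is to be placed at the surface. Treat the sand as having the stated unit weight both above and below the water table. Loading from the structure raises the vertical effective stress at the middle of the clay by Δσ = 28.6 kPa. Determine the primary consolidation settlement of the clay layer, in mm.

S_c ≈ 83.1 mm

Mid-depth of clay below the ground surface: z = 2.3 + 3/2 = 3.8 m.
Total vertical stress at mid-clay: σ_v = 19.8×2.3 + 16.6×1.5 = 70.44 kPa.
Pore pressure: u = 9.81×(3.8 − 1.4) = 23.544 kPa.
Initial effective stress: σ'_0 = σ_v − u = 70.44 − 23.544 = 46.896 kPa.
Final effective stress: σ'_f = σ'_0 + Δσ = 46.896 + 28.6 = 75.496 kPa.
Normally consolidated clay, so the full stress increment lies on the virgin compression line:
S_c = C_c·H/(1+e₀)·log₁₀(σ'_f/σ'_0) = 0.26×3/(1+0.94)×log₁₀(75.496/46.896)
    = 0.40206 × 0.20679 = 0.08314 m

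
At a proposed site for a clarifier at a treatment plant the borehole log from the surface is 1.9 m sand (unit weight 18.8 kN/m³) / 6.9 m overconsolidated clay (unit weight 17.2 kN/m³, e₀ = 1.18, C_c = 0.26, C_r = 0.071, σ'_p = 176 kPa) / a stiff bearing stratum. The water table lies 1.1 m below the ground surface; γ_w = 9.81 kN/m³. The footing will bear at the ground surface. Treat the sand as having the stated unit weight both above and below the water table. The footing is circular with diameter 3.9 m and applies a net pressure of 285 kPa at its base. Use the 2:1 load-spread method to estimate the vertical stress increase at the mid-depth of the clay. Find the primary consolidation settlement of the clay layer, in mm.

S_c ≈ 65.1 mm

Mid-depth of clay below the ground surface: z = 1.9 + 6.9/2 = 5.35 m.
Total vertical stress at mid-clay: σ_v = 18.8×1.9 + 17.2×3.45 = 95.06 kPa.
Pore pressure: u = 9.81×(5.35 − 1.1) = 41.693 kPa.
Initial effective stress: σ'_0 = σ_v − u = 95.06 − 41.693 = 53.367 kPa.
Stress increase at mid-clay by the 2:1 spreading method:
Δσ ≈ qD²/(D+z)² = 285×3.9²/(3.9+5.35)² = 50.663 kPa
Final effective stress: σ'_f = 53.367 + 50.663 = 104.03 kPa.
σ'_f = 104.03 ≤ σ'_p = 176 kPa, so the clay remains overconsolidated and only the recompression index applies:
S_c = C_r·H/(1+e₀)·log₁₀(σ'_f/σ'_0) = 0.071×6.9/2.18×log₁₀(104.03/53.367)
    = 0.22472 × 0.28989 = 0.06514 m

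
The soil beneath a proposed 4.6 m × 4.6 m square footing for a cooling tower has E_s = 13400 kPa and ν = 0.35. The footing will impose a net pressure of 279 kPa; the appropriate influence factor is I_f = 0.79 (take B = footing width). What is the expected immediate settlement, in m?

S_e ≈ 0.0664 m

Immediate (elastic) settlement: S_e = q·B·(1−ν²)/E_s · I_f.
S_e = 279 × 4.6 × (1 − 0.35²) / 13400 × 0.79
    = 279 × 4.6 × 0.8775 / 13400 × 0.79
    = 0.06639 m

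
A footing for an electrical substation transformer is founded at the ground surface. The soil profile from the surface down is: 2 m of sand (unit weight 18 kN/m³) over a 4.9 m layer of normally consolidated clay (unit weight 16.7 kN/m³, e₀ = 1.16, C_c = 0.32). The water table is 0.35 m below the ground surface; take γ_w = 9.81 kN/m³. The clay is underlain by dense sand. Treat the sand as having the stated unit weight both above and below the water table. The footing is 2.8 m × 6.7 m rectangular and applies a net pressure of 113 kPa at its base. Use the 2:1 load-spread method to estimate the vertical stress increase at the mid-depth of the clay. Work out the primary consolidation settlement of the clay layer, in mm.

S_c ≈ 170 mm

Mid-depth of clay below the ground surface: z = 2 + 4.9/2 = 4.45 m.
Total vertical stress at mid-clay: σ_v = 18×2 + 16.7×2.45 = 76.915 kPa.
Pore pressure: u = 9.81×(4.45 − 0.35) = 40.221 kPa.
Initial effective stress: σ'_0 = σ_v − u = 76.915 − 40.221 = 36.694 kPa.
Stress increase at mid-clay by the 2:1 spreading method:
Δσ = qBL/((B+z)(L+z)) = 113×2.8×6.7/((2.8+4.45)(6.7+4.45)) = 26.224 kPa
Final effective stress: σ'_f = σ'_0 + Δσ = 36.694 + 26.224 = 62.918 kPa.
Normally consolidated clay, so the full stress increment lies on the virgin compression line:
S_c = C_c·H/(1+e₀)·log₁₀(σ'_f/σ'_0) = 0.32×4.9/(1+1.16)×log₁₀(62.918/36.694)
    = 0.72593 × 0.23418 = 0.17 m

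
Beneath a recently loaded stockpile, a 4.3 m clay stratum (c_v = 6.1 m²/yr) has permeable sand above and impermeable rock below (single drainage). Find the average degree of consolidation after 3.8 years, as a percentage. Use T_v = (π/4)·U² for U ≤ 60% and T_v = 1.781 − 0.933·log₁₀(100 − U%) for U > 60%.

Drainage path length: H_d = H = 4.3 m (single drainage).
T_v = c_v·t/H_d² = 6.1×3.8/4.3² = 1.2537.
T_v = 1.2537 corresponds to the U > 60% branch:
U = 1 − 10^((1.781 − T_v)/0.933)/100 = 0.9633

U ≈ 96.3 %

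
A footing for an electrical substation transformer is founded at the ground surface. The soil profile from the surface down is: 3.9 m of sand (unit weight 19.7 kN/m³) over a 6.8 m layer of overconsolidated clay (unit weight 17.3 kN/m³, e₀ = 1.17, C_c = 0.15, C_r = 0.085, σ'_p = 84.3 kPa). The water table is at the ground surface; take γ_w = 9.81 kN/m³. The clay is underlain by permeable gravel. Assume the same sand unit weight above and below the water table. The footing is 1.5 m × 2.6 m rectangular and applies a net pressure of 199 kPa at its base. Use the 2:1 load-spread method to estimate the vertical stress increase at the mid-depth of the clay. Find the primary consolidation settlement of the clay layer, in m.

S_c ≈ 0.0151 m

Mid-depth of clay below the ground surface: z = 3.9 + 6.8/2 = 7.3 m.
Total vertical stress at mid-clay: σ_v = 19.7×3.9 + 17.3×3.4 = 135.65 kPa.
Pore pressure: u = 9.81×(7.3 − 0) = 71.613 kPa.
Initial effective stress: σ'_0 = σ_v − u = 135.65 − 71.613 = 64.037 kPa.
Stress increase at mid-clay by the 2:1 spreading method:
Δσ = qBL/((B+z)(L+z)) = 199×1.5×2.6/((1.5+7.3)(2.6+7.3)) = 8.9084 kPa
Final effective stress: σ'_f = 64.037 + 8.9084 = 72.945 kPa.
σ'_f = 72.945 ≤ σ'_p = 84.3 kPa, so the clay remains overconsolidated and only the recompression index applies:
S_c = C_r·H/(1+e₀)·log₁₀(σ'_f/σ'_0) = 0.085×6.8/2.17×log₁₀(72.945/64.037)
    = 0.26636 × 0.056565 = 0.01507 m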